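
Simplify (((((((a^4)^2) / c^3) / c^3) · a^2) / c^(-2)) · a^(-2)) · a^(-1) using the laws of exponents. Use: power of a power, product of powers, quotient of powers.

a^7c^(-4)

(((((((a^4)^2) / c^3) / c^3) · a^2) / c^(-2)) · a^(-2)) · a^(-1)
= (((((a^8 / c^3) / c^3) · a^2) / c^(-2)) · a^(-2)) · a^(-1)    [power of a power]
= a^7c^(-4)    [quotient of powers; product of powers]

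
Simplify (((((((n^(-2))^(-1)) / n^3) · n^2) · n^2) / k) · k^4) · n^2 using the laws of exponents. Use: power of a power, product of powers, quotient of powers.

k^3n^5

(((((((n^(-2))^(-1)) / n^3) · n^2) · n^2) / k) · k^4) · n^2
= (((((n^2 / n^3) · n^2) · n^2) / k) · k^4) · n^2    [power of a power]
= ((((n^(-1) · n^2) · n^2) / k) · k^4) · n^2    [quotient of powers]
= (((n · n^2) / k) · k^4) · n^2    [product of powers]
= ((n^3 / k) · k^4) · n^2    [product of powers]
= k^3n^5    [quotient of powers; product of powers]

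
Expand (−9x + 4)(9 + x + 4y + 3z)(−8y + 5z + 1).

580xy − 412xz − 77x + 72x^2y − 45x^2z − 9x^2 + 288xy^2 + 36xyz − 135xz^2 − 272y + 192z + 36 − 128y^2 − 16yz + 60z^2

(−9x + 4)(9 + x + 4y + 3z)(−8y + 5z + 1)
= (−81x − 9x^2 − 36xy − 27xz + 36 + 4x + 16y + 12z)(−8y + 5z + 1)    [distributive law]
= (−77x − 9x^2 − 36xy − 27xz + 36 + 16y + 12z)(−8y + 5z + 1)    [combine like terms]
= 616xy − 385xz − 77x + 72x^2y − 45x^2z − 9x^2 + 288xy^2 − 180xyz − 36xy + 216xyz − 135xz^2 − 27xz − 288y + 180z + 36 − 128y^2 + 80yz + 16y − 96yz + 60z^2 + 12z    [distributive law]
= 580xy − 412xz − 77x + 72x^2y − 45x^2z − 9x^2 + 288xy^2 + 36xyz − 135xz^2 − 272y + 192z + 36 − 128y^2 − 16yz + 60z^2    [combine like terms]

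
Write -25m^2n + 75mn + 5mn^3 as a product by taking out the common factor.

5mn(-5m + 15 + n^2)

-25m^2n + 75mn + 5mn^3
= 5(-5m^2n + 15mn + mn^3)    [factor out 5]
= 5mn(-5m + 15 + n^2)    [factor out mn]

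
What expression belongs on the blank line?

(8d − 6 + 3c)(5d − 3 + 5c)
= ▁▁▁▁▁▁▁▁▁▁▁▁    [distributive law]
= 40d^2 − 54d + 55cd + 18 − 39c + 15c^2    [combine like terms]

By distributive law:

40d^2 − 24d + 40cd − 30d + 18 − 30c + 15cd − 9c + 15c^2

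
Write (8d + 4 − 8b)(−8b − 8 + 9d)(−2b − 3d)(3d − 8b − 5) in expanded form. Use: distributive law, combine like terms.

−1872b^2d^2 − 1024b^3d − 272b^2d + 2520bd^3 − 2112bd^2 − 376bd + 1332d^3 − 132d^2 − 648d^4 + 1152b^3 − 192b^2 − 320b − 480d + 1024b^4

(8d + 4 − 8b)(−8b − 8 + 9d)(−2b − 3d)(3d − 8b − 5)
= (−64bd − 64d + 72d^2 − 32b − 32 + 36d + 64b^2 + 64b − 72bd)(−2b − 3d)(3d − 8b − 5)    [distributive law]
= (−136bd − 28d + 72d^2 + 32b − 32 + 64b^2)(−2b − 3d)(3d − 8b − 5)    [combine like terms]
= (272b^2d + 408bd^2 + 56bd + 84d^2 − 144bd^2 − 216d^3 − 64b^2 − 96bd + 64b + 96d − 128b^3 − 192b^2d)(3d − 8b − 5)    [distributive law]
= (80b^2d + 264bd^2 − 40bd + 84d^2 − 216d^3 − 64b^2 + 64b + 96d − 128b^3)(3d − 8b − 5)    [combine like terms]
= 240b^2d^2 − 640b^3d − 400b^2d + 792bd^3 − 2112b^2d^2 − 1320bd^2 − 120bd^2 + 320b^2d + 200bd + 252d^3 − 672bd^2 − 420d^2 − 648d^4 + 1728bd^3 + 1080d^3 − 192b^2d + 512b^3 + 320b^2 + 192bd − 512b^2 − 320b + 288d^2 − 768bd − 480d − 384b^3d + 1024b^4 + 640b^3    [distributive law]
= −1872b^2d^2 − 1024b^3d − 272b^2d + 2520bd^3 − 2112bd^2 − 376bd + 1332d^3 − 132d^2 − 648d^4 + 1152b^3 − 192b^2 − 320b − 480d + 1024b^4    [combine like terms]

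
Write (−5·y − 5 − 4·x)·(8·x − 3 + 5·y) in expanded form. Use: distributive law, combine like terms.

−60·x·y − 10·y − 25·y² − 28·x + 15 − 32·x²

(−5·y − 5 − 4·x)·(8·x − 3 + 5·y)
= −40·x·y + 15·y − 25·y² − 40·x + 15 − 25·y − 32·x² + 12·x − 20·x·y    [distributive law]
= −60·x·y − 10·y − 25·y² − 28·x + 15 − 32·x²    [combine like terms]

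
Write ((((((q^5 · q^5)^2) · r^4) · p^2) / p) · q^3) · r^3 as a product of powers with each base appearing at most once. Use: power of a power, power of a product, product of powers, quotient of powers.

((((((q^5 · q^5)^2) · r^4) · p^2) / p) · q^3) · r^3
= (((((((q^5)^2) · ((q^5)^2)) · r^4) · p^2) / p) · q^3) · r^3    [power of a product]
= (((((q^10 · ((q^5)^2)) · r^4) · p^2) / p) · q^3) · r^3    [power of a power]
= (((((q^10 · q^10) · r^4) · p^2) / p) · q^3) · r^3    [power of a power]
= ((((q^20 · r^4) · p^2) / p) · q^3) · r^3    [product of powers]
= pq^23r^7    [quotient of powers; product of powers]

pq^23r^7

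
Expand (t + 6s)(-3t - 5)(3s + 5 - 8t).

135st^2 + 25t^2 + 24t^3 + 135st - 25t - 54s^2t - 90s^2 - 150s

(t + 6s)(-3t - 5)(3s + 5 - 8t)
= (-3t^2 - 5t - 18st - 30s)(3s + 5 - 8t)    [distributive law]
= -9st^2 - 15t^2 + 24t^3 - 15st - 25t + 40t^2 - 54s^2t - 90st + 144st^2 - 90s^2 - 150s + 240st    [distributive law]
= 135st^2 + 25t^2 + 24t^3 + 135st - 25t - 54s^2t - 90s^2 - 150s    [combine like terms]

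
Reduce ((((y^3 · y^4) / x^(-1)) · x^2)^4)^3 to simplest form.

((((y^3 · y^4) / x^(-1)) · x^2)^4)^3
= (((y^3 · y^4) / x^(-1)) · x^2)^12    [power of a power]
= (((y^3 · y^4) / x^(-1))^12) · ((x^2)^12)    [power of a product]
= (((y^3 · y^4)^12) / ((x^(-1))^12)) · ((x^2)^12)    [power of a quotient]
= ((((y^3)^12) · ((y^4)^12)) / ((x^(-1))^12)) · ((x^2)^12)    [power of a product]
= ((y^36 · ((y^4)^12)) / ((x^(-1))^12)) · ((x^2)^12)    [power of a power]
= ((y^36 · y^48) / ((x^(-1))^12)) · ((x^2)^12)    [power of a power]
= (y^84 / ((x^(-1))^12)) · ((x^2)^12)    [product of powers]
= (y^84 / x^(-12)) · ((x^2)^12)    [power of a power]
= (y^84 / x^(-12)) · x^24    [power of a power]
= x^36·y^84    [quotient of powers]

x^36·y^84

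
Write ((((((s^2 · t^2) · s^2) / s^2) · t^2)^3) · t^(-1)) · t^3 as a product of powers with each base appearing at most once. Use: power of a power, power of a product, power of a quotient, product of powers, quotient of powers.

s^6t^14

((((((s^2 · t^2) · s^2) / s^2) · t^2)^3) · t^(-1)) · t^3
= ((((((s^2 · t^2) · s^2) / s^2)^3) · ((t^2)^3)) · t^(-1)) · t^3    [power of a product]
= ((((((s^2 · t^2) · s^2)^3) / ((s^2)^3)) · ((t^2)^3)) · t^(-1)) · t^3    [power of a quotient]
= ((((((s^2 · t^2)^3) · ((s^2)^3)) / ((s^2)^3)) · ((t^2)^3)) · t^(-1)) · t^3    [power of a product]
= (((((((s^2)^3) · ((t^2)^3)) · ((s^2)^3)) / ((s^2)^3)) · ((t^2)^3)) · t^(-1)) · t^3    [power of a product]
= (((((s^6 · ((t^2)^3)) · ((s^2)^3)) / ((s^2)^3)) · ((t^2)^3)) · t^(-1)) · t^3    [power of a power]
= (((((s^6 · t^6) · ((s^2)^3)) / ((s^2)^3)) · ((t^2)^3)) · t^(-1)) · t^3    [power of a power]
= (((((s^6 · t^6) · s^6) / ((s^2)^3)) · ((t^2)^3)) · t^(-1)) · t^3    [power of a power]
= (((((s^6 · t^6) · s^6) / s^6) · ((t^2)^3)) · t^(-1)) · t^3    [power of a power]
= (((((s^6 · t^6) · s^6) / s^6) · t^6) · t^(-1)) · t^3    [power of a power]
= s^6t^14    [quotient of powers; product of powers]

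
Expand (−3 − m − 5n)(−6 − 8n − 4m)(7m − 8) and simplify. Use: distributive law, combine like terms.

−18m − 144 + 154mn − 432n + 94m^2 + 196m^2n + 28m^3 + 280mn^2 − 320n^2

(−3 − m − 5n)(−6 − 8n − 4m)(7m − 8)
= (18 + 24n + 12m + 6m + 8mn + 4m^2 + 30n + 40n^2 + 20mn)(7m − 8)    [distributive law]
= (18 + 54n + 18m + 28mn + 4m^2 + 40n^2)(7m − 8)    [combine like terms]
= 126m − 144 + 378mn − 432n + 126m^2 − 144m + 196m^2n − 224mn + 28m^3 − 32m^2 + 280mn^2 − 320n^2    [distributive law]
= −18m − 144 + 154mn − 432n + 94m^2 + 196m^2n + 28m^3 + 280mn^2 − 320n^2    [combine like terms]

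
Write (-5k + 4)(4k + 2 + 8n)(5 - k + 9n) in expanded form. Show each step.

-106k^2 + 20k^3 - 140k^2n + 22k - 178kn - 360kn^2 + 40 + 232n + 288n^2

(-5k + 4)(4k + 2 + 8n)(5 - k + 9n)
= (-20k^2 - 10k - 40kn + 16k + 8 + 32n)(5 - k + 9n)    [distributive law]
= (-20k^2 + 6k - 40kn + 8 + 32n)(5 - k + 9n)    [combine like terms]
= -100k^2 + 20k^3 - 180k^2n + 30k - 6k^2 + 54kn - 200kn + 40k^2n - 360kn^2 + 40 - 8k + 72n + 160n - 32kn + 288n^2    [distributive law]
= -106k^2 + 20k^3 - 140k^2n + 22k - 178kn - 360kn^2 + 40 + 232n + 288n^2    [combine like terms]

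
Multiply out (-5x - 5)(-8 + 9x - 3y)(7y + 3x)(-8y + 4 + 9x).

1285xy^2 + 1600xy - 870x^2y + 1020x^2 - 675x^3 + 3105x^2y^2 - 1350x^3y - 1215x^4 - 840xy^3 - 1820y^2 + 1120y + 480x - 840y^3

(-5x - 5)(-8 + 9x - 3y)(7y + 3x)(-8y + 4 + 9x)
= (40x - 45x^2 + 15xy + 40 - 45x + 15y)(7y + 3x)(-8y + 4 + 9x)    [distributive law]
= (-5x - 45x^2 + 15xy + 40 + 15y)(7y + 3x)(-8y + 4 + 9x)    [combine like terms]
= (-35xy - 15x^2 - 315x^2y - 135x^3 + 105xy^2 + 45x^2y + 280y + 120x + 105y^2 + 45xy)(-8y + 4 + 9x)    [distributive law]
= (10xy - 15x^2 - 270x^2y - 135x^3 + 105xy^2 + 280y + 120x + 105y^2)(-8y + 4 + 9x)    [combine like terms]
= -80xy^2 + 40xy + 90x^2y + 120x^2y - 60x^2 - 135x^3 + 2160x^2y^2 - 1080x^2y - 2430x^3y + 1080x^3y - 540x^3 - 1215x^4 - 840xy^3 + 420xy^2 + 945x^2y^2 - 2240y^2 + 1120y + 2520xy - 960xy + 480x + 1080x^2 - 840y^3 + 420y^2 + 945xy^2    [distributive law]
= 1285xy^2 + 1600xy - 870x^2y + 1020x^2 - 675x^3 + 3105x^2y^2 - 1350x^3y - 1215x^4 - 840xy^3 - 1820y^2 + 1120y + 480x - 840y^3    [combine like terms]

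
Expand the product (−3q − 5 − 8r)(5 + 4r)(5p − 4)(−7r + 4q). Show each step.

(−3q − 5 − 8r)(5 + 4r)(5p − 4)(−7r + 4q)
= (−15q − 12qr − 25 − 20r − 40r − 32r^2)(5p − 4)(−7r + 4q)    [distributive law]
= (−15q − 12qr − 25 − 60r − 32r^2)(5p − 4)(−7r + 4q)    [combine like terms]
= (−75pq + 60q − 60pqr + 48qr − 125p + 100 − 300pr + 240r − 160pr^2 + 128r^2)(−7r + 4q)    [distributive law]
= 525pqr − 300pq^2 − 420qr + 240q^2 + 420pqr^2 − 240pq^2r − 336qr^2 + 192q^2r + 875pr − 500pq − 700r + 400q + 2100pr^2 − 1200pqr − 1680r^2 + 960qr + 1120pr^3 − 640pqr^2 − 896r^3 + 512qr^2    [distributive law]
= −675pqr − 300pq^2 + 540qr + 240q^2 − 220pqr^2 − 240pq^2r + 176qr^2 + 192q^2r + 875pr − 500pq − 700r + 400q + 2100pr^2 − 1680r^2 + 1120pr^3 − 896r^3    [combine like terms]

−675pqr − 300pq^2 + 540qr + 240q^2 − 220pqr^2 − 240pq^2r + 176qr^2 + 192q^2r + 875pr − 500pq − 700r + 400q + 2100pr^2 − 1680r^2 + 1120pr^3 − 896r^3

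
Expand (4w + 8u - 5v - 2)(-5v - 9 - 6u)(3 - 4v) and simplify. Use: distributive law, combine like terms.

(4w + 8u - 5v - 2)(-5v - 9 - 6u)(3 - 4v)
= (-20vw - 36w - 24uw - 40uv - 72u - 48u^2 + 25v^2 + 45v + 30uv + 10v + 18 + 12u)(3 - 4v)    [distributive law]
= (-20vw - 36w - 24uw - 10uv - 60u - 48u^2 + 25v^2 + 55v + 18)(3 - 4v)    [combine like terms]
= -60vw + 80v^2w - 108w + 144vw - 72uw + 96uvw - 30uv + 40uv^2 - 180u + 240uv - 144u^2 + 192u^2v + 75v^2 - 100v^3 + 165v - 220v^2 + 54 - 72v    [distributive law]
= 84vw + 80v^2w - 108w - 72uw + 96uvw + 210uv + 40uv^2 - 180u - 144u^2 + 192u^2v - 145v^2 - 100v^3 + 93v + 54    [combine like terms]

84vw + 80v^2w - 108w - 72uw + 96uvw + 210uv + 40uv^2 - 180u - 144u^2 + 192u^2v - 145v^2 - 100v^3 + 93v + 54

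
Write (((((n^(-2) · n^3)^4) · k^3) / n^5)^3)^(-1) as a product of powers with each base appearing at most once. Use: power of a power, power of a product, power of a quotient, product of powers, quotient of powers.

k^(-9)n^3

(((((n^(-2) · n^3)^4) · k^3) / n^5)^3)^(-1)
= ((((n^(-2) · n^3)^4) · k^3) / n^5)^(-3)    [power of a power]
= ((((n^(-2) · n^3)^4) · k^3)^(-3)) / ((n^5)^(-3))    [power of a quotient]
= ((((n^(-2) · n^3)^4)^(-3)) · ((k^3)^(-3))) / ((n^5)^(-3))    [power of a product]
= (((n^(-2) · n^3)^(-12)) · ((k^3)^(-3))) / ((n^5)^(-3))    [power of a power]
= ((((n^(-2))^(-12)) · ((n^3)^(-12))) · ((k^3)^(-3))) / ((n^5)^(-3))    [power of a product]
= ((n^24 · ((n^3)^(-12))) · ((k^3)^(-3))) / ((n^5)^(-3))    [power of a power]
= ((n^24 · n^(-36)) · ((k^3)^(-3))) / ((n^5)^(-3))    [power of a power]
= (n^(-12) · ((k^3)^(-3))) / ((n^5)^(-3))    [product of powers]
= (n^(-12) · k^(-9)) / ((n^5)^(-3))    [power of a power]
= (n^(-12) · k^(-9)) / n^(-15)    [power of a power]
= k^(-9)n^3    [quotient of powers]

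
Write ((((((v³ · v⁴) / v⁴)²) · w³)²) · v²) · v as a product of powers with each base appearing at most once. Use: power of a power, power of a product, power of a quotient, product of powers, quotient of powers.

((((((v³ · v⁴) / v⁴)²) · w³)²) · v²) · v
= ((((((v³ · v⁴) / v⁴)²)²) · ((w³)²)) · v²) · v    [power of a product]
= (((((v³ · v⁴) / v⁴)⁴) · ((w³)²)) · v²) · v    [power of a power]
= (((((v³ · v⁴)⁴) / ((v⁴)⁴)) · ((w³)²)) · v²) · v    [power of a quotient]
= ((((((v³)⁴) · ((v⁴)⁴)) / ((v⁴)⁴)) · ((w³)²)) · v²) · v    [power of a product]
= ((((v¹² · ((v⁴)⁴)) / ((v⁴)⁴)) · ((w³)²)) · v²) · v    [power of a power]
= ((((v¹² · v¹⁶) / ((v⁴)⁴)) · ((w³)²)) · v²) · v    [power of a power]
= (((v²⁸ / ((v⁴)⁴)) · ((w³)²)) · v²) · v    [product of powers]
= (((v²⁸ / v¹⁶) · ((w³)²)) · v²) · v    [power of a power]
= ((v¹² · ((w³)²)) · v²) · v    [quotient of powers]
= ((v¹² · w⁶) · v²) · v    [power of a power]
= v¹⁵w⁶    [product of powers]

v¹⁵w⁶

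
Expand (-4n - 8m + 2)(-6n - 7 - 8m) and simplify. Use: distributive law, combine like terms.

24n^2 + 16n + 80mn + 40m + 64m^2 - 14

(-4n - 8m + 2)(-6n - 7 - 8m)
= 24n^2 + 28n + 32mn + 48mn + 56m + 64m^2 - 12n - 14 - 16m    [distributive law]
= 24n^2 + 16n + 80mn + 40m + 64m^2 - 14    [combine like terms]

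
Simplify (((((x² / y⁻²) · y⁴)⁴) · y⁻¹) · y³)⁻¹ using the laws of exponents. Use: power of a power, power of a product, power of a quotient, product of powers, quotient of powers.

x⁻⁸y⁻²⁶

(((((x² / y⁻²) · y⁴)⁴) · y⁻¹) · y³)⁻¹
= (((((x² / y⁻²) · y⁴)⁴) · y⁻¹)⁻¹) · ((y³)⁻¹)    [power of a product]
= (((((x² / y⁻²) · y⁴)⁴)⁻¹) · ((y⁻¹)⁻¹)) · ((y³)⁻¹)    [power of a product]
= ((((x² / y⁻²) · y⁴)⁻⁴) · ((y⁻¹)⁻¹)) · ((y³)⁻¹)    [power of a power]
= ((((x² / y⁻²)⁻⁴) · ((y⁴)⁻⁴)) · ((y⁻¹)⁻¹)) · ((y³)⁻¹)    [power of a product]
= (((((x²)⁻⁴) / ((y⁻²)⁻⁴)) · ((y⁴)⁻⁴)) · ((y⁻¹)⁻¹)) · ((y³)⁻¹)    [power of a quotient]
= (((x⁻⁸ / ((y⁻²)⁻⁴)) · ((y⁴)⁻⁴)) · ((y⁻¹)⁻¹)) · ((y³)⁻¹)    [power of a power]
= (((x⁻⁸ / y⁸) · ((y⁴)⁻⁴)) · ((y⁻¹)⁻¹)) · ((y³)⁻¹)    [power of a power]
= (((x⁻⁸ / y⁸) · y⁻¹⁶) · ((y⁻¹)⁻¹)) · ((y³)⁻¹)    [power of a power]
= (((x⁻⁸ / y⁸) · y⁻¹⁶) · y) · ((y³)⁻¹)    [power of a power]
= (((x⁻⁸ / y⁸) · y⁻¹⁶) · y) · y⁻³    [power of a power]
= x⁻⁸y⁻²⁶    [quotient of powers; product of powers]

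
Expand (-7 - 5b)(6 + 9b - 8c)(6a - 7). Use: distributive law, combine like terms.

-252a + 294 - 558ab + 651b + 336ac - 392c - 270ab^2 + 315b^2 + 240abc - 280bc

(-7 - 5b)(6 + 9b - 8c)(6a - 7)
= (-42 - 63b + 56c - 30b - 45b^2 + 40bc)(6a - 7)    [distributive law]
= (-42 - 93b + 56c - 45b^2 + 40bc)(6a - 7)    [combine like terms]
= -252a + 294 - 558ab + 651b + 336ac - 392c - 270ab^2 + 315b^2 + 240abc - 280bc    [distributive law]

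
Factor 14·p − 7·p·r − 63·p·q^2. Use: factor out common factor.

14·p − 7·p·r − 63·p·q^2
= 7(2·p − p·r − 9·p·q^2)    [factor out 7]
= 7·p(2 − r − 9·q^2)    [factor out p]

7·p(2 − r − 9·q^2)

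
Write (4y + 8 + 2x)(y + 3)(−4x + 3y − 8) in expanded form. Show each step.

(4y + 8 + 2x)(y + 3)(−4x + 3y − 8)
= (4y^2 + 12y + 8y + 24 + 2xy + 6x)(−4x + 3y − 8)    [distributive law]
= (4y^2 + 20y + 24 + 2xy + 6x)(−4x + 3y − 8)    [combine like terms]
= −16xy^2 + 12y^3 − 32y^2 − 80xy + 60y^2 − 160y − 96x + 72y − 192 − 8x^2y + 6xy^2 − 16xy − 24x^2 + 18xy − 48x    [distributive law]
= −10xy^2 + 12y^3 + 28y^2 − 78xy − 88y − 144x − 192 − 8x^2y − 24x^2    [combine like terms]

−10xy^2 + 12y^3 + 28y^2 − 78xy − 88y − 144x − 192 − 8x^2y − 24x^2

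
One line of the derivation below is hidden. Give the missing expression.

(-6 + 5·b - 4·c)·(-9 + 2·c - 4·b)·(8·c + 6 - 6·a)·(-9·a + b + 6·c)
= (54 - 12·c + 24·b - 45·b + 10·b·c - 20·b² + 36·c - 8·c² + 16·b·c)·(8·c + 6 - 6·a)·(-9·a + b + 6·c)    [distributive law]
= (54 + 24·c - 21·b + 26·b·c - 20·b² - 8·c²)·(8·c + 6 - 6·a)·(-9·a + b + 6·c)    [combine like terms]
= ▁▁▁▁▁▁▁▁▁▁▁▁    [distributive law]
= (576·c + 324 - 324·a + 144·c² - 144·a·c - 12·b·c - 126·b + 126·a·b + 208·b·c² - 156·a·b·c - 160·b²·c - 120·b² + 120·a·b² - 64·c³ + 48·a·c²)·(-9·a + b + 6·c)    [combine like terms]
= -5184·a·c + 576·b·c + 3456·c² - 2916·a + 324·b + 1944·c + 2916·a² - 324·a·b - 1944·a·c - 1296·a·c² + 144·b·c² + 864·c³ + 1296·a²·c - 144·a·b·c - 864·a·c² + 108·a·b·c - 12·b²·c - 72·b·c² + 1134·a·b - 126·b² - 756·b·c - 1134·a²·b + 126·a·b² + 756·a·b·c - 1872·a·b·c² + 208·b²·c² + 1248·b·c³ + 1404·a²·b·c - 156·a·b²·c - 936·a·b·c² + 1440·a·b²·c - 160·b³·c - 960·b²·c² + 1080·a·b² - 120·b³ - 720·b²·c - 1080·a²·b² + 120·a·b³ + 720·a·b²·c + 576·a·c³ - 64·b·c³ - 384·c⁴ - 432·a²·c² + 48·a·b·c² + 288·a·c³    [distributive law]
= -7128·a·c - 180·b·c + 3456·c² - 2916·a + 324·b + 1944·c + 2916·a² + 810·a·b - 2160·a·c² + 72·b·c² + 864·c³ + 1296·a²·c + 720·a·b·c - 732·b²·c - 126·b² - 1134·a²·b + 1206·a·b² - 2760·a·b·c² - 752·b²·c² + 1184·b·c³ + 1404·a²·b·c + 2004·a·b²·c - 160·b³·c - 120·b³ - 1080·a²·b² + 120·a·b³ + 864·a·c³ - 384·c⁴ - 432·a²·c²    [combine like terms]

Applying distributive law to the line above:

(432·c + 324 - 324·a + 192·c² + 144·c - 144·a·c - 168·b·c - 126·b + 126·a·b + 208·b·c² + 156·b·c - 156·a·b·c - 160·b²·c - 120·b² + 120·a·b² - 64·c³ - 48·c² + 48·a·c²)·(-9·a + b + 6·c)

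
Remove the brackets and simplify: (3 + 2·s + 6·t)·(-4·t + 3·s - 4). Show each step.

-36·t + s - 12 + 10·s·t + 6·s^2 - 24·t^2

(3 + 2·s + 6·t)·(-4·t + 3·s - 4)
= -12·t + 9·s - 12 - 8·s·t + 6·s^2 - 8·s - 24·t^2 + 18·s·t - 24·t    [distributive law]
= -36·t + s - 12 + 10·s·t + 6·s^2 - 24·t^2    [combine like terms]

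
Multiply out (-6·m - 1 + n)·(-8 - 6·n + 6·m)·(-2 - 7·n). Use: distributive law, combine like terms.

-84·m - 378·m·n - 294·m·n² + 72·m² + 252·m²·n - 16 - 52·n + 26·n² + 42·n³

(-6·m - 1 + n)·(-8 - 6·n + 6·m)·(-2 - 7·n)
= (48·m + 36·m·n - 36·m² + 8 + 6·n - 6·m - 8·n - 6·n² + 6·m·n)·(-2 - 7·n)    [distributive law]
= (42·m + 42·m·n - 36·m² + 8 - 2·n - 6·n²)·(-2 - 7·n)    [combine like terms]
= -84·m - 294·m·n - 84·m·n - 294·m·n² + 72·m² + 252·m²·n - 16 - 56·n + 4·n + 14·n² + 12·n² + 42·n³    [distributive law]
= -84·m - 378·m·n - 294·m·n² + 72·m² + 252·m²·n - 16 - 52·n + 26·n² + 42·n³    [combine like terms]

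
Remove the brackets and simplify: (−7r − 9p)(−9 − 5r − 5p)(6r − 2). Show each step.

308r^2 − 126r + 210r^3 + 480pr^2 + 326pr − 162p + 270p^2r − 90p^2

(−7r − 9p)(−9 − 5r − 5p)(6r − 2)
= (63r + 35r^2 + 35pr + 81p + 45pr + 45p^2)(6r − 2)    [distributive law]
= (63r + 35r^2 + 80pr + 81p + 45p^2)(6r − 2)    [combine like terms]
= 378r^2 − 126r + 210r^3 − 70r^2 + 480pr^2 − 160pr + 486pr − 162p + 270p^2r − 90p^2    [distributive law]
= 308r^2 − 126r + 210r^3 + 480pr^2 + 326pr − 162p + 270p^2r − 90p^2    [combine like terms]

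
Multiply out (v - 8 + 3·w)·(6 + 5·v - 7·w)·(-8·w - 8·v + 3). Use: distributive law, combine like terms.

(v - 8 + 3·w)·(6 + 5·v - 7·w)·(-8·w - 8·v + 3)
= (6·v + 5·v^2 - 7·v·w - 48 - 40·v + 56·w + 18·w + 15·v·w - 21·w^2)·(-8·w - 8·v + 3)    [distributive law]
= (-34·v + 5·v^2 + 8·v·w - 48 + 74·w - 21·w^2)·(-8·w - 8·v + 3)    [combine like terms]
= 272·v·w + 272·v^2 - 102·v - 40·v^2·w - 40·v^3 + 15·v^2 - 64·v·w^2 - 64·v^2·w + 24·v·w + 384·w + 384·v - 144 - 592·w^2 - 592·v·w + 222·w + 168·w^3 + 168·v·w^2 - 63·w^2    [distributive law]
= -296·v·w + 287·v^2 + 282·v - 104·v^2·w - 40·v^3 + 104·v·w^2 + 606·w - 144 - 655·w^2 + 168·w^3    [combine like terms]

-296·v·w + 287·v^2 + 282·v - 104·v^2·w - 40·v^3 + 104·v·w^2 + 606·w - 144 - 655·w^2 + 168·w^3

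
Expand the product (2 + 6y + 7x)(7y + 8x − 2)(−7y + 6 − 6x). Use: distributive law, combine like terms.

238y^2 + 40y + 556xy + 36x + 324x^2 − 24 − 294y^3 − 931xy^2 − 974x^2y − 336x^3

(2 + 6y + 7x)(7y + 8x − 2)(−7y + 6 − 6x)
= (14y + 16x − 4 + 42y^2 + 48xy − 12y + 49xy + 56x^2 − 14x)(−7y + 6 − 6x)    [distributive law]
= (2y + 2x − 4 + 42y^2 + 97xy + 56x^2)(−7y + 6 − 6x)    [combine like terms]
= −14y^2 + 12y − 12xy − 14xy + 12x − 12x^2 + 28y − 24 + 24x − 294y^3 + 252y^2 − 252xy^2 − 679xy^2 + 582xy − 582x^2y − 392x^2y + 336x^2 − 336x^3    [distributive law]
= 238y^2 + 40y + 556xy + 36x + 324x^2 − 24 − 294y^3 − 931xy^2 − 974x^2y − 336x^3    [combine like terms]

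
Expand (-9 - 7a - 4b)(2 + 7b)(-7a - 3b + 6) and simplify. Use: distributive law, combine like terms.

(-9 - 7a - 4b)(2 + 7b)(-7a - 3b + 6)
= (-18 - 63b - 14a - 49ab - 8b - 28b²)(-7a - 3b + 6)    [distributive law]
= (-18 - 71b - 14a - 49ab - 28b²)(-7a - 3b + 6)    [combine like terms]
= 126a + 54b - 108 + 497ab + 213b² - 426b + 98a² + 42ab - 84a + 343a²b + 147ab² - 294ab + 196ab² + 84b³ - 168b²    [distributive law]
= 42a - 372b - 108 + 245ab + 45b² + 98a² + 343a²b + 343ab² + 84b³    [combine like terms]

42a - 372b - 108 + 245ab + 45b² + 98a² + 343a²b + 343ab² + 84b³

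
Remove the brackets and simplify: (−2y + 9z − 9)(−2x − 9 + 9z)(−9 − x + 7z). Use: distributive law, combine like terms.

−54xy − 4x²y + 46xyz − 162y + 288yz − 126yz² + 450xz + 18x²z − 207xz² + 2025z − 1863z² + 567z³ − 243x − 18x² − 729

(−2y + 9z − 9)(−2x − 9 + 9z)(−9 − x + 7z)
= (4xy + 18y − 18yz − 18xz − 81z + 81z² + 18x + 81 − 81z)(−9 − x + 7z)    [distributive law]
= (4xy + 18y − 18yz − 18xz − 162z + 81z² + 18x + 81)(−9 − x + 7z)    [combine like terms]
= −36xy − 4x²y + 28xyz − 162y − 18xy + 126yz + 162yz + 18xyz − 126yz² + 162xz + 18x²z − 126xz² + 1458z + 162xz − 1134z² − 729z² − 81xz² + 567z³ − 162x − 18x² + 126xz − 729 − 81x + 567z    [distributive law]
= −54xy − 4x²y + 46xyz − 162y + 288yz − 126yz² + 450xz + 18x²z − 207xz² + 2025z − 1863z² + 567z³ − 243x − 18x² − 729    [combine like terms]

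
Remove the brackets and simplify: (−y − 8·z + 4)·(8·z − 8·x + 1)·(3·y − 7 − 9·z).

−24·y²·z + 137·y·z − 120·y·z² + 24·x·y² − 152·x·y + 120·x·y·z − 3·y² + 19·y + 232·z² + 576·z³ − 160·x·z − 576·x·z² − 204·z + 224·x − 28

(−y − 8·z + 4)·(8·z − 8·x + 1)·(3·y − 7 − 9·z)
= (−8·y·z + 8·x·y − y − 64·z² + 64·x·z − 8·z + 32·z − 32·x + 4)·(3·y − 7 − 9·z)    [distributive law]
= (−8·y·z + 8·x·y − y − 64·z² + 64·x·z + 24·z − 32·x + 4)·(3·y − 7 − 9·z)    [combine like terms]
= −24·y²·z + 56·y·z + 72·y·z² + 24·x·y² − 56·x·y − 72·x·y·z − 3·y² + 7·y + 9·y·z − 192·y·z² + 448·z² + 576·z³ + 192·x·y·z − 448·x·z − 576·x·z² + 72·y·z − 168·z − 216·z² − 96·x·y + 224·x + 288·x·z + 12·y − 28 − 36·z    [distributive law]
= −24·y²·z + 137·y·z − 120·y·z² + 24·x·y² − 152·x·y + 120·x·y·z − 3·y² + 19·y + 232·z² + 576·z³ − 160·x·z − 576·x·z² − 204·z + 224·x − 28    [combine like terms]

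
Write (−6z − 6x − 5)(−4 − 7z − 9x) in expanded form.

(−6z − 6x − 5)(−4 − 7z − 9x)
= 24z + 42z² + 54xz + 24x + 42xz + 54x² + 20 + 35z + 45x    [distributive law]
= 59z + 42z² + 96xz + 69x + 54x² + 20    [combine like terms]

59z + 42z² + 96xz + 69x + 54x² + 20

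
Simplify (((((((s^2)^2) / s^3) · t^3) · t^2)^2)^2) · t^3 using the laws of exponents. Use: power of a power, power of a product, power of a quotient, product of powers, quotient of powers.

(((((((s^2)^2) / s^3) · t^3) · t^2)^2)^2) · t^3
= ((((((s^2)^2) / s^3) · t^3) · t^2)^4) · t^3    [power of a power]
= ((((((s^2)^2) / s^3) · t^3)^4) · ((t^2)^4)) · t^3    [power of a product]
= ((((((s^2)^2) / s^3)^4) · ((t^3)^4)) · ((t^2)^4)) · t^3    [power of a product]
= ((((((s^2)^2)^4) / ((s^3)^4)) · ((t^3)^4)) · ((t^2)^4)) · t^3    [power of a quotient]
= (((((s^2)^8) / ((s^3)^4)) · ((t^3)^4)) · ((t^2)^4)) · t^3    [power of a power]
= (((s^16 / ((s^3)^4)) · ((t^3)^4)) · ((t^2)^4)) · t^3    [power of a power]
= (((s^16 / s^12) · ((t^3)^4)) · ((t^2)^4)) · t^3    [power of a power]
= ((s^4 · ((t^3)^4)) · ((t^2)^4)) · t^3    [quotient of powers]
= ((s^4 · t^12) · ((t^2)^4)) · t^3    [power of a power]
= ((s^4 · t^12) · t^8) · t^3    [power of a power]
= s^4t^23    [product of powers]

s^4t^23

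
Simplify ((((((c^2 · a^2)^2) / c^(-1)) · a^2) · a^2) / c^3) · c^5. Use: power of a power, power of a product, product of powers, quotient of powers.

a^8c^7

((((((c^2 · a^2)^2) / c^(-1)) · a^2) · a^2) / c^3) · c^5
= (((((((c^2)^2) · ((a^2)^2)) / c^(-1)) · a^2) · a^2) / c^3) · c^5    [power of a product]
= (((((c^4 · ((a^2)^2)) / c^(-1)) · a^2) · a^2) / c^3) · c^5    [power of a power]
= (((((c^4 · a^4) / c^(-1)) · a^2) · a^2) / c^3) · c^5    [power of a power]
= a^8c^7    [quotient of powers; product of powers]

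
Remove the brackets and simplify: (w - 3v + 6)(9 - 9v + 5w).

39w - 24vw + 5w² - 81v + 27v² + 54

(w - 3v + 6)(9 - 9v + 5w)
= 9w - 9vw + 5w² - 27v + 27v² - 15vw + 54 - 54v + 30w    [distributive law]
= 39w - 24vw + 5w² - 81v + 27v² + 54    [combine like terms]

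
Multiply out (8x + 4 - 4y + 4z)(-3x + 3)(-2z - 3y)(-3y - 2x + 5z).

(8x + 4 - 4y + 4z)(-3x + 3)(-2z - 3y)(-3y - 2x + 5z)
= (-24x^2 + 24x - 12x + 12 + 12xy - 12y - 12xz + 12z)(-2z - 3y)(-3y - 2x + 5z)    [distributive law]
= (-24x^2 + 12x + 12 + 12xy - 12y - 12xz + 12z)(-2z - 3y)(-3y - 2x + 5z)    [combine like terms]
= (48x^2z + 72x^2y - 24xz - 36xy - 24z - 36y - 24xyz - 36xy^2 + 24yz + 36y^2 + 24xz^2 + 36xyz - 24z^2 - 36yz)(-3y - 2x + 5z)    [distributive law]
= (48x^2z + 72x^2y - 24xz - 36xy - 24z - 36y + 12xyz - 36xy^2 - 12yz + 36y^2 + 24xz^2 - 24z^2)(-3y - 2x + 5z)    [combine like terms]
= -144x^2yz - 96x^3z + 240x^2z^2 - 216x^2y^2 - 144x^3y + 360x^2yz + 72xyz + 48x^2z - 120xz^2 + 108xy^2 + 72x^2y - 180xyz + 72yz + 48xz - 120z^2 + 108y^2 + 72xy - 180yz - 36xy^2z - 24x^2yz + 60xyz^2 + 108xy^3 + 72x^2y^2 - 180xy^2z + 36y^2z + 24xyz - 60yz^2 - 108y^3 - 72xy^2 + 180y^2z - 72xyz^2 - 48x^2z^2 + 120xz^3 + 72yz^2 + 48xz^2 - 120z^3    [distributive law]
= 192x^2yz - 96x^3z + 192x^2z^2 - 144x^2y^2 - 144x^3y - 84xyz + 48x^2z - 72xz^2 + 36xy^2 + 72x^2y - 108yz + 48xz - 120z^2 + 108y^2 + 72xy - 216xy^2z - 12xyz^2 + 108xy^3 + 216y^2z + 12yz^2 - 108y^3 + 120xz^3 - 120z^3    [combine like terms]

192x^2yz - 96x^3z + 192x^2z^2 - 144x^2y^2 - 144x^3y - 84xyz + 48x^2z - 72xz^2 + 36xy^2 + 72x^2y - 108yz + 48xz - 120z^2 + 108y^2 + 72xy - 216xy^2z - 12xyz^2 + 108xy^3 + 216y^2z + 12yz^2 - 108y^3 + 120xz^3 - 120z^3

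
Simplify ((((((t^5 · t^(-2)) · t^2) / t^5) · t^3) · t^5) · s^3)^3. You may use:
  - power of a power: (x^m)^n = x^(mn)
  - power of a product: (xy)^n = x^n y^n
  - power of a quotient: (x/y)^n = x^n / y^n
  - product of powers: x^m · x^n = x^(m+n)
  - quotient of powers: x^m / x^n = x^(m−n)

((((((t^5 · t^(-2)) · t^2) / t^5) · t^3) · t^5) · s^3)^3
= ((((((t^5 · t^(-2)) · t^2) / t^5) · t^3) · t^5)^3) · ((s^3)^3)    [power of a product]
= ((((((t^5 · t^(-2)) · t^2) / t^5) · t^3)^3) · ((t^5)^3)) · ((s^3)^3)    [power of a product]
= ((((((t^5 · t^(-2)) · t^2) / t^5)^3) · ((t^3)^3)) · ((t^5)^3)) · ((s^3)^3)    [power of a product]
= ((((((t^5 · t^(-2)) · t^2)^3) / ((t^5)^3)) · ((t^3)^3)) · ((t^5)^3)) · ((s^3)^3)    [power of a quotient]
= ((((((t^5 · t^(-2))^3) · ((t^2)^3)) / ((t^5)^3)) · ((t^3)^3)) · ((t^5)^3)) · ((s^3)^3)    [power of a product]
= (((((((t^5)^3) · ((t^(-2))^3)) · ((t^2)^3)) / ((t^5)^3)) · ((t^3)^3)) · ((t^5)^3)) · ((s^3)^3)    [power of a product]
= (((((t^15 · ((t^(-2))^3)) · ((t^2)^3)) / ((t^5)^3)) · ((t^3)^3)) · ((t^5)^3)) · ((s^3)^3)    [power of a power]
= (((((t^15 · t^(-6)) · ((t^2)^3)) / ((t^5)^3)) · ((t^3)^3)) · ((t^5)^3)) · ((s^3)^3)    [power of a power]
= ((((t^9 · ((t^2)^3)) / ((t^5)^3)) · ((t^3)^3)) · ((t^5)^3)) · ((s^3)^3)    [product of powers]
= ((((t^9 · t^6) / ((t^5)^3)) · ((t^3)^3)) · ((t^5)^3)) · ((s^3)^3)    [power of a power]
= (((t^15 / ((t^5)^3)) · ((t^3)^3)) · ((t^5)^3)) · ((s^3)^3)    [product of powers]
= (((t^15 / t^15) · ((t^3)^3)) · ((t^5)^3)) · ((s^3)^3)    [power of a power]
= ((t^0 · ((t^3)^3)) · ((t^5)^3)) · ((s^3)^3)    [quotient of powers]
= ((t^0 · t^9) · ((t^5)^3)) · ((s^3)^3)    [power of a power]
= (t^9 · ((t^5)^3)) · ((s^3)^3)    [product of powers]
= (t^9 · t^15) · ((s^3)^3)    [power of a power]
= t^24 · ((s^3)^3)    [product of powers]
= t^24 · s^9    [power of a power]
= s^9·t^24    [rearrange]

s^9·t^24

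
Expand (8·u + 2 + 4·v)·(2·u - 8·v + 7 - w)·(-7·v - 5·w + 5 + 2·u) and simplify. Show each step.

-224·u^2·v - 96·u^2·w + 200·u^2 + 32·u^3 + 328·u·v^2 + 328·u·v·w - 676·u·v - 344·u·w + 328·u + 40·u·w^2 - 244·v^2 - 66·v·w - 38·v - 80·w + 70 + 10·w^2 + 224·v^3 + 188·v^2·w + 20·v·w^2

(8·u + 2 + 4·v)·(2·u - 8·v + 7 - w)·(-7·v - 5·w + 5 + 2·u)
= (16·u^2 - 64·u·v + 56·u - 8·u·w + 4·u - 16·v + 14 - 2·w + 8·u·v - 32·v^2 + 28·v - 4·v·w)·(-7·v - 5·w + 5 + 2·u)    [distributive law]
= (16·u^2 - 56·u·v + 60·u - 8·u·w + 12·v + 14 - 2·w - 32·v^2 - 4·v·w)·(-7·v - 5·w + 5 + 2·u)    [combine like terms]
= -112·u^2·v - 80·u^2·w + 80·u^2 + 32·u^3 + 392·u·v^2 + 280·u·v·w - 280·u·v - 112·u^2·v - 420·u·v - 300·u·w + 300·u + 120·u^2 + 56·u·v·w + 40·u·w^2 - 40·u·w - 16·u^2·w - 84·v^2 - 60·v·w + 60·v + 24·u·v - 98·v - 70·w + 70 + 28·u + 14·v·w + 10·w^2 - 10·w - 4·u·w + 224·v^3 + 160·v^2·w - 160·v^2 - 64·u·v^2 + 28·v^2·w + 20·v·w^2 - 20·v·w - 8·u·v·w    [distributive law]
= -224·u^2·v - 96·u^2·w + 200·u^2 + 32·u^3 + 328·u·v^2 + 328·u·v·w - 676·u·v - 344·u·w + 328·u + 40·u·w^2 - 244·v^2 - 66·v·w - 38·v - 80·w + 70 + 10·w^2 + 224·v^3 + 188·v^2·w + 20·v·w^2    [combine like terms]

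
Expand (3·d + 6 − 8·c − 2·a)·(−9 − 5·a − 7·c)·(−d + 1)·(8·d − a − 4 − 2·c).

216·d^3 − 111·a·d^2 + 108·d^2 − 546·c·d^2 − 111·a·d − 540·d + 390·c·d + 120·a·d^3 − 95·a^2·d^2 − 483·a·c·d^2 + 123·a^2·d + 705·a·c·d + 168·c·d^3 − 490·c^2·d^2 + 774·c^2·d + 102·a + 216 − 12·c − 28·a^2 − 222·a·c − 284·c^2 + 74·a^2·c·d + 164·a·c^2·d − 74·a^2·c − 164·a·c^2 + 112·c^3·d − 112·c^3 + 10·a^3·d − 10·a^3

(3·d + 6 − 8·c − 2·a)·(−9 − 5·a − 7·c)·(−d + 1)·(8·d − a − 4 − 2·c)
= (−27·d − 15·a·d − 21·c·d − 54 − 30·a − 42·c + 72·c + 40·a·c + 56·c^2 + 18·a + 10·a^2 + 14·a·c)·(−d + 1)·(8·d − a − 4 − 2·c)    [distributive law]
= (−27·d − 15·a·d − 21·c·d − 54 − 12·a + 30·c + 54·a·c + 56·c^2 + 10·a^2)·(−d + 1)·(8·d − a − 4 − 2·c)    [combine like terms]
= (27·d^2 − 27·d + 15·a·d^2 − 15·a·d + 21·c·d^2 − 21·c·d + 54·d − 54 + 12·a·d − 12·a − 30·c·d + 30·c − 54·a·c·d + 54·a·c − 56·c^2·d + 56·c^2 − 10·a^2·d + 10·a^2)·(8·d − a − 4 − 2·c)    [distributive law]
= (27·d^2 + 27·d + 15·a·d^2 − 3·a·d + 21·c·d^2 − 51·c·d − 54 − 12·a + 30·c − 54·a·c·d + 54·a·c − 56·c^2·d + 56·c^2 − 10·a^2·d + 10·a^2)·(8·d − a − 4 − 2·c)    [combine like terms]
= 216·d^3 − 27·a·d^2 − 108·d^2 − 54·c·d^2 + 216·d^2 − 27·a·d − 108·d − 54·c·d + 120·a·d^3 − 15·a^2·d^2 − 60·a·d^2 − 30·a·c·d^2 − 24·a·d^2 + 3·a^2·d + 12·a·d + 6·a·c·d + 168·c·d^3 − 21·a·c·d^2 − 84·c·d^2 − 42·c^2·d^2 − 408·c·d^2 + 51·a·c·d + 204·c·d + 102·c^2·d − 432·d + 54·a + 216 + 108·c − 96·a·d + 12·a^2 + 48·a + 24·a·c + 240·c·d − 30·a·c − 120·c − 60·c^2 − 432·a·c·d^2 + 54·a^2·c·d + 216·a·c·d + 108·a·c^2·d + 432·a·c·d − 54·a^2·c − 216·a·c − 108·a·c^2 − 448·c^2·d^2 + 56·a·c^2·d + 224·c^2·d + 112·c^3·d + 448·c^2·d − 56·a·c^2 − 224·c^2 − 112·c^3 − 80·a^2·d^2 + 10·a^3·d + 40·a^2·d + 20·a^2·c·d + 80·a^2·d − 10·a^3 − 40·a^2 − 20·a^2·c    [distributive law]
= 216·d^3 − 111·a·d^2 + 108·d^2 − 546·c·d^2 − 111·a·d − 540·d + 390·c·d + 120·a·d^3 − 95·a^2·d^2 − 483·a·c·d^2 + 123·a^2·d + 705·a·c·d + 168·c·d^3 − 490·c^2·d^2 + 774·c^2·d + 102·a + 216 − 12·c − 28·a^2 − 222·a·c − 284·c^2 + 74·a^2·c·d + 164·a·c^2·d − 74·a^2·c − 164·a·c^2 + 112·c^3·d − 112·c^3 + 10·a^3·d − 10·a^3    [combine like terms]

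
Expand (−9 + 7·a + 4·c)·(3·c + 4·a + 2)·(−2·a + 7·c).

−116·a·c − 133·c^2 + 44·a^2 + 36·a − 126·c + 122·a^2·c + 235·a·c^2 − 56·a^3 + 84·c^3

(−9 + 7·a + 4·c)·(3·c + 4·a + 2)·(−2·a + 7·c)
= (−27·c − 36·a − 18 + 21·a·c + 28·a^2 + 14·a + 12·c^2 + 16·a·c + 8·c)·(−2·a + 7·c)    [distributive law]
= (−19·c − 22·a − 18 + 37·a·c + 28·a^2 + 12·c^2)·(−2·a + 7·c)    [combine like terms]
= 38·a·c − 133·c^2 + 44·a^2 − 154·a·c + 36·a − 126·c − 74·a^2·c + 259·a·c^2 − 56·a^3 + 196·a^2·c − 24·a·c^2 + 84·c^3    [distributive law]
= −116·a·c − 133·c^2 + 44·a^2 + 36·a − 126·c + 122·a^2·c + 235·a·c^2 − 56·a^3 + 84·c^3    [combine like terms]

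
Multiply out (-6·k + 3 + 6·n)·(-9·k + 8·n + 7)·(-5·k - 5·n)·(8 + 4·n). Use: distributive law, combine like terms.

-2160·k³ - 1080·k³·n + 3300·k²·n + 960·k²·n² + 2220·k·n² + 1080·k·n³ + 2760·k² - 300·k·n - 3060·n² - 3240·n³ - 840·k - 840·n - 960·n⁴

(-6·k + 3 + 6·n)·(-9·k + 8·n + 7)·(-5·k - 5·n)·(8 + 4·n)
= (54·k² - 48·k·n - 42·k - 27·k + 24·n + 21 - 54·k·n + 48·n² + 42·n)·(-5·k - 5·n)·(8 + 4·n)    [distributive law]
= (54·k² - 102·k·n - 69·k + 66·n + 21 + 48·n²)·(-5·k - 5·n)·(8 + 4·n)    [combine like terms]
= (-270·k³ - 270·k²·n + 510·k²·n + 510·k·n² + 345·k² + 345·k·n - 330·k·n - 330·n² - 105·k - 105·n - 240·k·n² - 240·n³)·(8 + 4·n)    [distributive law]
= (-270·k³ + 240·k²·n + 270·k·n² + 345·k² + 15·k·n - 330·n² - 105·k - 105·n - 240·n³)·(8 + 4·n)    [combine like terms]
= -2160·k³ - 1080·k³·n + 1920·k²·n + 960·k²·n² + 2160·k·n² + 1080·k·n³ + 2760·k² + 1380·k²·n + 120·k·n + 60·k·n² - 2640·n² - 1320·n³ - 840·k - 420·k·n - 840·n - 420·n² - 1920·n³ - 960·n⁴    [distributive law]
= -2160·k³ - 1080·k³·n + 3300·k²·n + 960·k²·n² + 2220·k·n² + 1080·k·n³ + 2760·k² - 300·k·n - 3060·n² - 3240·n³ - 840·k - 840·n - 960·n⁴    [combine like terms]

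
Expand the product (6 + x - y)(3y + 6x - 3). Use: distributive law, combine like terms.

21y + 33x - 18 - 3xy + 6x² - 3y²

(6 + x - y)(3y + 6x - 3)
= 18y + 36x - 18 + 3xy + 6x² - 3x - 3y² - 6xy + 3y    [distributive law]
= 21y + 33x - 18 - 3xy + 6x² - 3y²    [combine like terms]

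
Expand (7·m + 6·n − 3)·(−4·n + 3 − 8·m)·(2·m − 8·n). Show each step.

296·m^2·n + 560·m·n^2 + 90·m^2 − 300·m·n − 112·m^3 + 192·n^3 − 240·n^2 − 18·m + 72·n

(7·m + 6·n − 3)·(−4·n + 3 − 8·m)·(2·m − 8·n)
= (−28·m·n + 21·m − 56·m^2 − 24·n^2 + 18·n − 48·m·n + 12·n − 9 + 24·m)·(2·m − 8·n)    [distributive law]
= (−76·m·n + 45·m − 56·m^2 − 24·n^2 + 30·n − 9)·(2·m − 8·n)    [combine like terms]
= −152·m^2·n + 608·m·n^2 + 90·m^2 − 360·m·n − 112·m^3 + 448·m^2·n − 48·m·n^2 + 192·n^3 + 60·m·n − 240·n^2 − 18·m + 72·n    [distributive law]
= 296·m^2·n + 560·m·n^2 + 90·m^2 − 300·m·n − 112·m^3 + 192·n^3 − 240·n^2 − 18·m + 72·n    [combine like terms]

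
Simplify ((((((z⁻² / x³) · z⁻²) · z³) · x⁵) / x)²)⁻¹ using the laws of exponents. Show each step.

x⁻²z²

((((((z⁻² / x³) · z⁻²) · z³) · x⁵) / x)²)⁻¹
= (((((z⁻² / x³) · z⁻²) · z³) · x⁵) / x)⁻²    [power of a power]
= (((((z⁻² / x³) · z⁻²) · z³) · x⁵)⁻²) / (x⁻²)    [power of a quotient]
= (((((z⁻² / x³) · z⁻²) · z³)⁻²) · ((x⁵)⁻²)) / (x⁻²)    [power of a product]
= (((((z⁻² / x³) · z⁻²)⁻²) · ((z³)⁻²)) · ((x⁵)⁻²)) / (x⁻²)    [power of a product]
= (((((z⁻² / x³)⁻²) · ((z⁻²)⁻²)) · ((z³)⁻²)) · ((x⁵)⁻²)) / (x⁻²)    [power of a product]
= ((((((z⁻²)⁻²) / ((x³)⁻²)) · ((z⁻²)⁻²)) · ((z³)⁻²)) · ((x⁵)⁻²)) / (x⁻²)    [power of a quotient]
= ((((z⁴ / ((x³)⁻²)) · ((z⁻²)⁻²)) · ((z³)⁻²)) · ((x⁵)⁻²)) / (x⁻²)    [power of a power]
= ((((z⁴ / x⁻⁶) · ((z⁻²)⁻²)) · ((z³)⁻²)) · ((x⁵)⁻²)) / (x⁻²)    [power of a power]
= ((((z⁴ / x⁻⁶) · z⁴) · ((z³)⁻²)) · ((x⁵)⁻²)) / (x⁻²)    [power of a power]
= ((((z⁴ / x⁻⁶) · z⁴) · z⁻⁶) · ((x⁵)⁻²)) / (x⁻²)    [power of a power]
= ((((z⁴ / x⁻⁶) · z⁴) · z⁻⁶) · x⁻¹⁰) / (x⁻²)    [power of a power]
= x⁻²z²    [quotient of powers; product of powers]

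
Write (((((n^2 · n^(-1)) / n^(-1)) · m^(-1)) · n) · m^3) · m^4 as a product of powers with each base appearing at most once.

m^6n^3

(((((n^2 · n^(-1)) / n^(-1)) · m^(-1)) · n) · m^3) · m^4
= ((((n / n^(-1)) · m^(-1)) · n) · m^3) · m^4    [product of powers]
= (((n^2 · m^(-1)) · n) · m^3) · m^4    [quotient of powers]
= m^6n^3    [product of powers]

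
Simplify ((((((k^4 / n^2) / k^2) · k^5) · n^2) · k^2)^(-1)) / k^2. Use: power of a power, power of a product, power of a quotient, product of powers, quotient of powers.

k^(-11)

((((((k^4 / n^2) / k^2) · k^5) · n^2) · k^2)^(-1)) / k^2
= ((((((k^4 / n^2) / k^2) · k^5) · n^2)^(-1)) · ((k^2)^(-1))) / k^2    [power of a product]
= ((((((k^4 / n^2) / k^2) · k^5)^(-1)) · ((n^2)^(-1))) · ((k^2)^(-1))) / k^2    [power of a product]
= ((((((k^4 / n^2) / k^2)^(-1)) · ((k^5)^(-1))) · ((n^2)^(-1))) · ((k^2)^(-1))) / k^2    [power of a product]
= ((((((k^4 / n^2)^(-1)) / ((k^2)^(-1))) · ((k^5)^(-1))) · ((n^2)^(-1))) · ((k^2)^(-1))) / k^2    [power of a quotient]
= (((((((k^4)^(-1)) / ((n^2)^(-1))) / ((k^2)^(-1))) · ((k^5)^(-1))) · ((n^2)^(-1))) · ((k^2)^(-1))) / k^2    [power of a quotient]
= (((((k^(-4) / ((n^2)^(-1))) / ((k^2)^(-1))) · ((k^5)^(-1))) · ((n^2)^(-1))) · ((k^2)^(-1))) / k^2    [power of a power]
= (((((k^(-4) / n^(-2)) / ((k^2)^(-1))) · ((k^5)^(-1))) · ((n^2)^(-1))) · ((k^2)^(-1))) / k^2    [power of a power]
= (((((k^(-4) / n^(-2)) / k^(-2)) · ((k^5)^(-1))) · ((n^2)^(-1))) · ((k^2)^(-1))) / k^2    [power of a power]
= (((((k^(-4) / n^(-2)) / k^(-2)) · k^(-5)) · ((n^2)^(-1))) · ((k^2)^(-1))) / k^2    [power of a power]
= (((((k^(-4) / n^(-2)) / k^(-2)) · k^(-5)) · n^(-2)) · ((k^2)^(-1))) / k^2    [power of a power]
= (((((k^(-4) / n^(-2)) / k^(-2)) · k^(-5)) · n^(-2)) · k^(-2)) / k^2    [power of a power]
= k^(-11)    [quotient of powers; product of powers]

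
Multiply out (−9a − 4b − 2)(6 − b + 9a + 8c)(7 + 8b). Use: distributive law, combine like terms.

−504a − 765ab − 216ab^2 − 567a^2 − 648a^2b − 504ac − 576abc − 250b − 148b^2 + 32b^3 − 352bc − 256b^2c − 84 − 112c

(−9a − 4b − 2)(6 − b + 9a + 8c)(7 + 8b)
= (−54a + 9ab − 81a^2 − 72ac − 24b + 4b^2 − 36ab − 32bc − 12 + 2b − 18a − 16c)(7 + 8b)    [distributive law]
= (−72a − 27ab − 81a^2 − 72ac − 22b + 4b^2 − 32bc − 12 − 16c)(7 + 8b)    [combine like terms]
= −504a − 576ab − 189ab − 216ab^2 − 567a^2 − 648a^2b − 504ac − 576abc − 154b − 176b^2 + 28b^2 + 32b^3 − 224bc − 256b^2c − 84 − 96b − 112c − 128bc    [distributive law]
= −504a − 765ab − 216ab^2 − 567a^2 − 648a^2b − 504ac − 576abc − 250b − 148b^2 + 32b^3 − 352bc − 256b^2c − 84 − 112c    [combine like terms]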